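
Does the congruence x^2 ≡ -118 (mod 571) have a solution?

yes

(-118/571)
  = (453/571)    [-118 ≡ 453 mod 571]
  = (571/453)    [QR: 453 ≡ 1 mod 4, sign kept]
  = (118/453)    [571 ≡ 118 mod 453]
  = -(59/453)    [453 ≡ 5 mod 8 ⇒ (2/453) = -1]
  = -(453/59)    [QR: 453 ≡ 1 mod 4, sign kept]
  = -(40/59)    [453 ≡ 40 mod 59]
  = (5/59)    [59 ≡ 3 mod 8 ⇒ (2/59)^3 = -1]
  = (59/5)    [QR: 5 ≡ 1 mod 4, sign kept]
  = (4/5)    [59 ≡ 4 mod 5]
  = (1/5)    [5 ≡ 5 mod 8 ⇒ (2/5)^2 = +1]
  = 1    [(1/5) = 1]
The Legendre symbol is 1, so x^2 ≡ -118 (mod 571) has solution.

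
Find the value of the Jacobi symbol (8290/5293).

(8290/5293)
  = (2997/5293)    [8290 ≡ 2997 mod 5293]
  = (5293/2997)    [QR: 2997 ≡ 1 mod 4, sign kept]
  = (2296/2997)    [5293 ≡ 2296 mod 2997]
  = -(287/2997)    [2997 ≡ 5 mod 8 ⇒ (2/2997)^3 = -1]
  = -(2997/287)    [QR: 2997 ≡ 1 mod 4, sign kept]
  = -(127/287)    [2997 ≡ 127 mod 287]
  = (287/127)    [QR: both ≡ 3 mod 4, sign flips]
  = (33/127)    [287 ≡ 33 mod 127]
  = (127/33)    [QR: 33 ≡ 1 mod 4, sign kept]
  = (28/33)    [127 ≡ 28 mod 33]
  = (7/33)    [33 ≡ 1 mod 8 ⇒ (2/33)^2 = +1]
  = (33/7)    [QR: 33 ≡ 1 mod 4, sign kept]
  = (5/7)    [33 ≡ 5 mod 7]
  = (7/5)    [QR: 5 ≡ 1 mod 4, sign kept]
  = (2/5)    [7 ≡ 2 mod 5]
  = -(1/5)    [5 ≡ 5 mod 8 ⇒ (2/5) = -1]
  = -1    [(1/5) = 1]

-1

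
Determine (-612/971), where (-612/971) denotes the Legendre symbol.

Pull out -1: (-612/971) = (-1/971)·(612/971). Since 971 ≡ 3 (mod 4), (-1/971) = -1. Now have -(612/971).
Factor out 2: 612 = 2^2·153. Since 971 ≡ 3 (mod 8), (2/971) = -1, and (2/971)^2 = +1. Now have -(153/971).
153 ≡ 1 (mod 4), so quadratic reciprocity gives (153/971) = (971/153). Reduce: 971 ≡ 53 (mod 153). Now have -(53/153).
53 ≡ 1 (mod 4), so quadratic reciprocity gives (53/153) = (153/53). Reduce: 153 ≡ 47 (mod 53). Now have -(47/53).
53 ≡ 1 (mod 4), so quadratic reciprocity gives (47/53) = (53/47). Reduce: 53 ≡ 6 (mod 47). Now have -(6/47).
Factor out 2: 6 = 2·3. Since 47 ≡ 7 (mod 8), (2/47) = +1. Now have -(3/47).
Both 3 ≡ 3 and 47 ≡ 3 (mod 4), so reciprocity gives (3/47) = -(47/3). Reduce: 47 ≡ 2 (mod 3). Now have (2/3).
Factor out 2: 2 = 2. Since 3 ≡ 3 (mod 8), (2/3) = -1. Now have -(1/3).
(1/3) = 1. Collecting the sign factors: -1.

-1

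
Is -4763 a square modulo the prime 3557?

(-4763|3557)
  = (2351|3557)    [-4763 ≡ 2351 mod 3557]
  = (3557|2351)    [QR: 3557 ≡ 1 mod 4, sign kept]
  = (1206|2351)    [3557 ≡ 1206 mod 2351]
  = (603|2351)    [2351 ≡ 7 mod 8 ⇒ (2|2351) = +1]
  = -(2351|603)    [QR: both ≡ 3 mod 4, sign flips]
  = -(542|603)    [2351 ≡ 542 mod 603]
  = (271|603)    [603 ≡ 3 mod 8 ⇒ (2|603) = -1]
  = -(603|271)    [QR: both ≡ 3 mod 4, sign flips]
  = -(61|271)    [603 ≡ 61 mod 271]
  = -(271|61)    [QR: 61 ≡ 1 mod 4, sign kept]
  = -(27|61)    [271 ≡ 27 mod 61]
  = -(61|27)    [QR: 61 ≡ 1 mod 4, sign kept]
  = -(7|27)    [61 ≡ 7 mod 27]
  = (27|7)    [QR: both ≡ 3 mod 4, sign flips]
  = (6|7)    [27 ≡ 6 mod 7]
  = (3|7)    [7 ≡ 7 mod 8 ⇒ (2|7) = +1]
  = -(7|3)    [QR: both ≡ 3 mod 4, sign flips]
  = -(1|3)    [7 ≡ 1 mod 3]
  = -1    [(1|3) = 1]
The Legendre symbol is -1, so x^2 ≡ -4763 (mod 3557) has no solution.

no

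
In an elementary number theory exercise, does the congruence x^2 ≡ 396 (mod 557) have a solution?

Factor out 2: 396 = 2^2·99. Since 557 ≡ 5 (mod 8), (2/557) = -1, and (2/557)^2 = +1. Now have (99/557).
557 ≡ 1 (mod 4), so quadratic reciprocity gives (99/557) = (557/99). Reduce: 557 ≡ 62 (mod 99). Now have (62/99).
Factor out 2: 62 = 2·31. Since 99 ≡ 3 (mod 8), (2/99) = -1. Now have -(31/99).
Both 31 ≡ 3 and 99 ≡ 3 (mod 4), so reciprocity gives (31/99) = -(99/31). Reduce: 99 ≡ 6 (mod 31). Now have (6/31).
Factor out 2: 6 = 2·3. Since 31 ≡ 7 (mod 8), (2/31) = +1. Now have (3/31).
Both 3 ≡ 3 and 31 ≡ 3 (mod 4), so reciprocity gives (3/31) = -(31/3). Reduce: 31 ≡ 1 (mod 3). Now have -(1/3).
(1/3) = 1. Collecting the sign factors: -1.
(396/557) = -1, and 557 is prime, so 396 is not a quadratic residue mod 557.

no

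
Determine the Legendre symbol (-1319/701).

1

(-1319/701)
  = (1319/701)    [701 ≡ 1 mod 4 ⇒ (-1/701) = +1]
  = (618/701)    [1319 ≡ 618 mod 701]
  = -(309/701)    [701 ≡ 5 mod 8 ⇒ (2/701) = -1]
  = -(701/309)    [QR: 309 ≡ 1 mod 4, sign kept]
  = -(83/309)    [701 ≡ 83 mod 309]
  = -(309/83)    [QR: 309 ≡ 1 mod 4, sign kept]
  = -(60/83)    [309 ≡ 60 mod 83]
  = -(15/83)    [83 ≡ 3 mod 8 ⇒ (2/83)^2 = +1]
  = (83/15)    [QR: both ≡ 3 mod 4, sign flips]
  = (8/15)    [83 ≡ 8 mod 15]
  = (1/15)    [15 ≡ 7 mod 8 ⇒ (2/15)^3 = +1]
  = 1    [(1/15) = 1]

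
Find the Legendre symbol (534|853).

(534|853)
  = -(267|853)    [853 ≡ 5 mod 8 ⇒ (2|853) = -1]
  = -(853|267)    [QR: 853 ≡ 1 mod 4, sign kept]
  = -(52|267)    [853 ≡ 52 mod 267]
  = -(13|267)    [267 ≡ 3 mod 8 ⇒ (2|267)^2 = +1]
  = -(267|13)    [QR: 13 ≡ 1 mod 4, sign kept]
  = -(7|13)    [267 ≡ 7 mod 13]
  = -(13|7)    [QR: 13 ≡ 1 mod 4, sign kept]
  = -(6|7)    [13 ≡ 6 mod 7]
  = -(3|7)    [7 ≡ 7 mod 8 ⇒ (2|7) = +1]
  = (7|3)    [QR: both ≡ 3 mod 4, sign flips]
  = (1|3)    [7 ≡ 1 mod 3]
  = 1    [(1|3) = 1]

1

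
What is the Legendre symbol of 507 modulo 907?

(507/907)
  = -(907/507)    [QR: both ≡ 3 mod 4, sign flips]
  = -(400/507)    [907 ≡ 400 mod 507]
  = -(25/507)    [507 ≡ 3 mod 8 ⇒ (2/507)^4 = +1]
  = -(507/25)    [QR: 25 ≡ 1 mod 4, sign kept]
  = -(7/25)    [507 ≡ 7 mod 25]
  = -(25/7)    [QR: 25 ≡ 1 mod 4, sign kept]
  = -(4/7)    [25 ≡ 4 mod 7]
  = -(1/7)    [7 ≡ 7 mod 8 ⇒ (2/7)^2 = +1]
  = -1    [(1/7) = 1]

-1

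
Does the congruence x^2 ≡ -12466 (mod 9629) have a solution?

yes

Reduce the numerator: -12466 ≡ 6792 (mod 9629), so (-12466/9629) = (6792/9629).
Factor out 2: 6792 = 2^3·849. Since 9629 ≡ 5 (mod 8), (2/9629) = -1, and (2/9629)^3 = -1. Now have -(849/9629).
849 ≡ 1 (mod 4), so quadratic reciprocity gives (849/9629) = (9629/849). Reduce: 9629 ≡ 290 (mod 849). Now have -(290/849).
Factor out 2: 290 = 2·145. Since 849 ≡ 1 (mod 8), (2/849) = +1. Now have -(145/849).
145 ≡ 1 (mod 4), so quadratic reciprocity gives (145/849) = (849/145). Reduce: 849 ≡ 124 (mod 145). Now have -(124/145).
Factor out 2: 124 = 2^2·31. Since 145 ≡ 1 (mod 8), (2/145) = +1, and (2/145)^2 = +1. Now have -(31/145).
145 ≡ 1 (mod 4), so quadratic reciprocity gives (31/145) = (145/31). Reduce: 145 ≡ 21 (mod 31). Now have -(21/31).
21 ≡ 1 (mod 4), so quadratic reciprocity gives (21/31) = (31/21). Reduce: 31 ≡ 10 (mod 21). Now have -(10/21).
Factor out 2: 10 = 2·5. Since 21 ≡ 5 (mod 8), (2/21) = -1. Now have (5/21).
5 ≡ 1 (mod 4), so quadratic reciprocity gives (5/21) = (21/5). Reduce: 21 ≡ 1 (mod 5). Now have (1/5).
(1/5) = 1. Collecting the sign factors: 1.
The Legendre symbol is 1, so x^2 ≡ -12466 (mod 9629) has solution.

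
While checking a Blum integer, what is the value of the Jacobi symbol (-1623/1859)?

1

Pull out -1: (-1623/1859) = (-1/1859)·(1623/1859). Since 1859 ≡ 3 (mod 4), (-1/1859) = -1. Now have -(1623/1859).
Both 1623 ≡ 3 and 1859 ≡ 3 (mod 4), so reciprocity gives (1623/1859) = -(1859/1623). Reduce: 1859 ≡ 236 (mod 1623). Now have (236/1623).
Factor out 2: 236 = 2^2·59. Since 1623 ≡ 7 (mod 8), (2/1623) = +1, and (2/1623)^2 = +1. Now have (59/1623).
Both 59 ≡ 3 and 1623 ≡ 3 (mod 4), so reciprocity gives (59/1623) = -(1623/59). Reduce: 1623 ≡ 30 (mod 59). Now have -(30/59).
Factor out 2: 30 = 2·15. Since 59 ≡ 3 (mod 8), (2/59) = -1. Now have (15/59).
Both 15 ≡ 3 and 59 ≡ 3 (mod 4), so reciprocity gives (15/59) = -(59/15). Reduce: 59 ≡ 14 (mod 15). Now have -(14/15).
Factor out 2: 14 = 2·7. Since 15 ≡ 7 (mod 8), (2/15) = +1. Now have -(7/15).
Both 7 ≡ 3 and 15 ≡ 3 (mod 4), so reciprocity gives (7/15) = -(15/7). Reduce: 15 ≡ 1 (mod 7). Now have (1/7).
(1/7) = 1. Collecting the sign factors: 1.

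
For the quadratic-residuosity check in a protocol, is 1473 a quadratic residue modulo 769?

(1473/769)
  = (704/769)    [1473 ≡ 704 mod 769]
  = (11/769)    [769 ≡ 1 mod 8 ⇒ (2/769)^6 = +1]
  = (769/11)    [QR: 769 ≡ 1 mod 4, sign kept]
  = (10/11)    [769 ≡ 10 mod 11]
  = -(5/11)    [11 ≡ 3 mod 8 ⇒ (2/11) = -1]
  = -(11/5)    [QR: 5 ≡ 1 mod 4, sign kept]
  = -(1/5)    [11 ≡ 1 mod 5]
  = -1    [(1/5) = 1]
(1473/769) = -1, and 769 is prime, so 1473 is not a quadratic residue mod 769.

no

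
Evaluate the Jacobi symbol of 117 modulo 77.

(117|77)
  = (40|77)    [117 ≡ 40 mod 77]
  = -(5|77)    [77 ≡ 5 mod 8 ⇒ (2|77)^3 = -1]
  = -(77|5)    [QR: 5 ≡ 1 mod 4, sign kept]
  = -(2|5)    [77 ≡ 2 mod 5]
  = (1|5)    [5 ≡ 5 mod 8 ⇒ (2|5) = -1]
  = 1    [(1|5) = 1]

1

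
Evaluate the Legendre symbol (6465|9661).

(6465|9661)
  = (9661|6465)    [QR: 6465 ≡ 1 mod 4, sign kept]
  = (3196|6465)    [9661 ≡ 3196 mod 6465]
  = (799|6465)    [6465 ≡ 1 mod 8 ⇒ (2|6465)^2 = +1]
  = (6465|799)    [QR: 6465 ≡ 1 mod 4, sign kept]
  = (73|799)    [6465 ≡ 73 mod 799]
  = (799|73)    [QR: 73 ≡ 1 mod 4, sign kept]
  = (69|73)    [799 ≡ 69 mod 73]
  = (73|69)    [QR: 69 ≡ 1 mod 4, sign kept]
  = (4|69)    [73 ≡ 4 mod 69]
  = (1|69)    [69 ≡ 5 mod 8 ⇒ (2|69)^2 = +1]
  = 1    [(1|69) = 1]

1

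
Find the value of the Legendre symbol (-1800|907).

1

Reduce the numerator: -1800 ≡ 14 (mod 907), so (-1800|907) = (14|907).
Factor out 2: 14 = 2·7. Since 907 ≡ 3 (mod 8), (2|907) = -1. Now have -(7|907).
Both 7 ≡ 3 and 907 ≡ 3 (mod 4), so reciprocity gives (7|907) = -(907|7). Reduce: 907 ≡ 4 (mod 7). Now have (4|7).
Factor out 2: 4 = 2^2. Since 7 ≡ 7 (mod 8), (2|7) = +1, and (2|7)^2 = +1. Now have (1|7).
(1|7) = 1. Collecting the sign factors: 1.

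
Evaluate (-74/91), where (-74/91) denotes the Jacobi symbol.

(-74/91)
  = (17/91)    [-74 ≡ 17 mod 91]
  = (91/17)    [QR: 17 ≡ 1 mod 4, sign kept]
  = (6/17)    [91 ≡ 6 mod 17]
  = (3/17)    [17 ≡ 1 mod 8 ⇒ (2/17) = +1]
  = (17/3)    [QR: 17 ≡ 1 mod 4, sign kept]
  = (2/3)    [17 ≡ 2 mod 3]
  = -(1/3)    [3 ≡ 3 mod 8 ⇒ (2/3) = -1]
  = -1    [(1/3) = 1]

-1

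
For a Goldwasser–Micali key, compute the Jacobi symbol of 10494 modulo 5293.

(10494/5293)
  = (5201/5293)    [10494 ≡ 5201 mod 5293]
  = (5293/5201)    [QR: 5201 ≡ 1 mod 4, sign kept]
  = (92/5201)    [5293 ≡ 92 mod 5201]
  = (23/5201)    [5201 ≡ 1 mod 8 ⇒ (2/5201)^2 = +1]
  = (5201/23)    [QR: 5201 ≡ 1 mod 4, sign kept]
  = (3/23)    [5201 ≡ 3 mod 23]
  = -(23/3)    [QR: both ≡ 3 mod 4, sign flips]
  = -(2/3)    [23 ≡ 2 mod 3]
  = (1/3)    [3 ≡ 3 mod 8 ⇒ (2/3) = -1]
  = 1    [(1/3) = 1]

1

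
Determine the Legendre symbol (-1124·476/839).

1

By multiplicativity, (-1124·476/839) = (-1124/839)·(476/839).
First factor (-1124/839):
(-1124/839)
  = (554/839)    [-1124 ≡ 554 mod 839]
  = (277/839)    [839 ≡ 7 mod 8 ⇒ (2/839) = +1]
  = (839/277)    [QR: 277 ≡ 1 mod 4, sign kept]
  = (8/277)    [839 ≡ 8 mod 277]
  = -(1/277)    [277 ≡ 5 mod 8 ⇒ (2/277)^3 = -1]
  = -1    [(1/277) = 1]
Second factor (476/839):
(476/839)
  = (119/839)    [839 ≡ 7 mod 8 ⇒ (2/839)^2 = +1]
  = -(839/119)    [QR: both ≡ 3 mod 4, sign flips]
  = -(6/119)    [839 ≡ 6 mod 119]
  = -(3/119)    [119 ≡ 7 mod 8 ⇒ (2/119) = +1]
  = (119/3)    [QR: both ≡ 3 mod 4, sign flips]
  = (2/3)    [119 ≡ 2 mod 3]
  = -(1/3)    [3 ≡ 3 mod 8 ⇒ (2/3) = -1]
  = -1    [(1/3) = 1]
Product: (-1)·(-1) = 1.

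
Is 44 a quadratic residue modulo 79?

(44/79)
  = (11/79)    [79 ≡ 7 mod 8 ⇒ (2/79)^2 = +1]
  = -(79/11)    [QR: both ≡ 3 mod 4, sign flips]
  = -(2/11)    [79 ≡ 2 mod 11]
  = (1/11)    [11 ≡ 3 mod 8 ⇒ (2/11) = -1]
  = 1    [(1/11) = 1]
The Legendre symbol is 1, so x^2 ≡ 44 (mod 79) has solution.

yes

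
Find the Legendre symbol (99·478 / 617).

-1

By multiplicativity, (99·478 / 617) = (99 / 617)·(478 / 617).
First factor (99 / 617):
617 ≡ 1 (mod 4), so quadratic reciprocity gives (99 / 617) = (617 / 99). Reduce: 617 ≡ 23 (mod 99). Now have (23 / 99).
Both 23 ≡ 3 and 99 ≡ 3 (mod 4), so reciprocity gives (23 / 99) = -(99 / 23). Reduce: 99 ≡ 7 (mod 23). Now have -(7 / 23).
Both 7 ≡ 3 and 23 ≡ 3 (mod 4), so reciprocity gives (7 / 23) = -(23 / 7). Reduce: 23 ≡ 2 (mod 7). Now have (2 / 7).
Factor out 2: 2 = 2. Since 7 ≡ 7 (mod 8), (2 / 7) = +1. Now have (1 / 7).
(1 / 7) = 1. Collecting the sign factors: 1.
Second factor (478 / 617):
Factor out 2: 478 = 2·239. Since 617 ≡ 1 (mod 8), (2 / 617) = +1. Now have (239 / 617).
617 ≡ 1 (mod 4), so quadratic reciprocity gives (239 / 617) = (617 / 239). Reduce: 617 ≡ 139 (mod 239). Now have (139 / 239).
Both 139 ≡ 3 and 239 ≡ 3 (mod 4), so reciprocity gives (139 / 239) = -(239 / 139). Reduce: 239 ≡ 100 (mod 139). Now have -(100 / 139).
Factor out 2: 100 = 2^2·25. Since 139 ≡ 3 (mod 8), (2 / 139) = -1, and (2 / 139)^2 = +1. Now have -(25 / 139).
25 ≡ 1 (mod 4), so quadratic reciprocity gives (25 / 139) = (139 / 25). Reduce: 139 ≡ 14 (mod 25). Now have -(14 / 25).
Factor out 2: 14 = 2·7. Since 25 ≡ 1 (mod 8), (2 / 25) = +1. Now have -(7 / 25).
25 ≡ 1 (mod 4), so quadratic reciprocity gives (7 / 25) = (25 / 7). Reduce: 25 ≡ 4 (mod 7). Now have -(4 / 7).
Factor out 2: 4 = 2^2. Since 7 ≡ 7 (mod 8), (2 / 7) = +1, and (2 / 7)^2 = +1. Now have -(1 / 7).
(1 / 7) = 1. Collecting the sign factors: -1.
Product: (1)·(-1) = -1.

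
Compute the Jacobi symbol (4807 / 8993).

0

(4807 / 8993)
  = (8993 / 4807)    [QR: 8993 ≡ 1 mod 4, sign kept]
  = (4186 / 4807)    [8993 ≡ 4186 mod 4807]
  = (2093 / 4807)    [4807 ≡ 7 mod 8 ⇒ (2 / 4807) = +1]
  = (4807 / 2093)    [QR: 2093 ≡ 1 mod 4, sign kept]
  = (621 / 2093)    [4807 ≡ 621 mod 2093]
  = (2093 / 621)    [QR: 621 ≡ 1 mod 4, sign kept]
  = (230 / 621)    [2093 ≡ 230 mod 621]
  = -(115 / 621)    [621 ≡ 5 mod 8 ⇒ (2 / 621) = -1]
  = -(621 / 115)    [QR: 621 ≡ 1 mod 4, sign kept]
  = -(46 / 115)    [621 ≡ 46 mod 115]
  = (23 / 115)    [115 ≡ 3 mod 8 ⇒ (2 / 115) = -1]
  = -(115 / 23)    [QR: both ≡ 3 mod 4, sign flips]
  = -(0 / 23)    [115 ≡ 0 mod 23]
  = 0    [numerator 0, gcd > 1]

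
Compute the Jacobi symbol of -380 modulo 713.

(-380/713)
  = (333/713)    [-380 ≡ 333 mod 713]
  = (713/333)    [QR: 333 ≡ 1 mod 4, sign kept]
  = (47/333)    [713 ≡ 47 mod 333]
  = (333/47)    [QR: 333 ≡ 1 mod 4, sign kept]
  = (4/47)    [333 ≡ 4 mod 47]
  = (1/47)    [47 ≡ 7 mod 8 ⇒ (2/47)^2 = +1]
  = 1    [(1/47) = 1]

1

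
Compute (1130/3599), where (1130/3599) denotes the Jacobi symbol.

(1130/3599)
  = (565/3599)    [3599 ≡ 7 mod 8 ⇒ (2/3599) = +1]
  = (3599/565)    [QR: 565 ≡ 1 mod 4, sign kept]
  = (209/565)    [3599 ≡ 209 mod 565]
  = (565/209)    [QR: 209 ≡ 1 mod 4, sign kept]
  = (147/209)    [565 ≡ 147 mod 209]
  = (209/147)    [QR: 209 ≡ 1 mod 4, sign kept]
  = (62/147)    [209 ≡ 62 mod 147]
  = -(31/147)    [147 ≡ 3 mod 8 ⇒ (2/147) = -1]
  = (147/31)    [QR: both ≡ 3 mod 4, sign flips]
  = (23/31)    [147 ≡ 23 mod 31]
  = -(31/23)    [QR: both ≡ 3 mod 4, sign flips]
  = -(8/23)    [31 ≡ 8 mod 23]
  = -(1/23)    [23 ≡ 7 mod 8 ⇒ (2/23)^3 = +1]
  = -1    [(1/23) = 1]

-1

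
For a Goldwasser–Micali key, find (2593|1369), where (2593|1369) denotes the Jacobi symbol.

Reduce the numerator: 2593 ≡ 1224 (mod 1369), so (2593|1369) = (1224|1369).
Factor out 2: 1224 = 2^3·153. Since 1369 ≡ 1 (mod 8), (2|1369) = +1, and (2|1369)^3 = +1. Now have (153|1369).
153 ≡ 1 (mod 4), so quadratic reciprocity gives (153|1369) = (1369|153). Reduce: 1369 ≡ 145 (mod 153). Now have (145|153).
145 ≡ 1 (mod 4), so quadratic reciprocity gives (145|153) = (153|145). Reduce: 153 ≡ 8 (mod 145). Now have (8|145).
Factor out 2: 8 = 2^3. Since 145 ≡ 1 (mod 8), (2|145) = +1, and (2|145)^3 = +1. Now have (1|145).
(1|145) = 1. Collecting the sign factors: 1.

1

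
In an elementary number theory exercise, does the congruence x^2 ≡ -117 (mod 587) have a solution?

Pull out -1: (-117/587) = (-1/587)·(117/587). Since 587 ≡ 3 (mod 4), (-1/587) = -1. Now have -(117/587).
117 ≡ 1 (mod 4), so quadratic reciprocity gives (117/587) = (587/117). Reduce: 587 ≡ 2 (mod 117). Now have -(2/117).
Factor out 2: 2 = 2. Since 117 ≡ 5 (mod 8), (2/117) = -1. Now have (1/117).
(1/117) = 1. Collecting the sign factors: 1.
(-117/587) = 1, and 587 is prime, so -117 is a quadratic residue mod 587.

yes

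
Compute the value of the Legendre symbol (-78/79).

(-78/79)
  = (1/79)    [-78 ≡ 1 mod 79]
  = 1    [(1/79) = 1]

1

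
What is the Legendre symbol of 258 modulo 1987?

-1

(258/1987)
  = -(129/1987)    [1987 ≡ 3 mod 8 ⇒ (2/1987) = -1]
  = -(1987/129)    [QR: 129 ≡ 1 mod 4, sign kept]
  = -(52/129)    [1987 ≡ 52 mod 129]
  = -(13/129)    [129 ≡ 1 mod 8 ⇒ (2/129)^2 = +1]
  = -(129/13)    [QR: 13 ≡ 1 mod 4, sign kept]
  = -(12/13)    [129 ≡ 12 mod 13]
  = -(3/13)    [13 ≡ 5 mod 8 ⇒ (2/13)^2 = +1]
  = -(13/3)    [QR: 13 ≡ 1 mod 4, sign kept]
  = -(1/3)    [13 ≡ 1 mod 3]
  = -1    [(1/3) = 1]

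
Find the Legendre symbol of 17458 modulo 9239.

-1

Reduce the numerator: 17458 ≡ 8219 (mod 9239), so (17458 / 9239) = (8219 / 9239).
Both 8219 ≡ 3 and 9239 ≡ 3 (mod 4), so reciprocity gives (8219 / 9239) = -(9239 / 8219). Reduce: 9239 ≡ 1020 (mod 8219). Now have -(1020 / 8219).
Factor out 2: 1020 = 2^2·255. Since 8219 ≡ 3 (mod 8), (2 / 8219) = -1, and (2 / 8219)^2 = +1. Now have -(255 / 8219).
Both 255 ≡ 3 and 8219 ≡ 3 (mod 4), so reciprocity gives (255 / 8219) = -(8219 / 255). Reduce: 8219 ≡ 59 (mod 255). Now have (59 / 255).
Both 59 ≡ 3 and 255 ≡ 3 (mod 4), so reciprocity gives (59 / 255) = -(255 / 59). Reduce: 255 ≡ 19 (mod 59). Now have -(19 / 59).
Both 19 ≡ 3 and 59 ≡ 3 (mod 4), so reciprocity gives (19 / 59) = -(59 / 19). Reduce: 59 ≡ 2 (mod 19). Now have (2 / 19).
Factor out 2: 2 = 2. Since 19 ≡ 3 (mod 8), (2 / 19) = -1. Now have -(1 / 19).
(1 / 19) = 1. Collecting the sign factors: -1.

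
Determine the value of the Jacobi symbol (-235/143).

-1

Reduce the numerator: -235 ≡ 51 (mod 143), so (-235/143) = (51/143).
Both 51 ≡ 3 and 143 ≡ 3 (mod 4), so reciprocity gives (51/143) = -(143/51). Reduce: 143 ≡ 41 (mod 51). Now have -(41/51).
41 ≡ 1 (mod 4), so quadratic reciprocity gives (41/51) = (51/41). Reduce: 51 ≡ 10 (mod 41). Now have -(10/41).
Factor out 2: 10 = 2·5. Since 41 ≡ 1 (mod 8), (2/41) = +1. Now have -(5/41).
5 ≡ 1 (mod 4), so quadratic reciprocity gives (5/41) = (41/5). Reduce: 41 ≡ 1 (mod 5). Now have -(1/5).
(1/5) = 1. Collecting the sign factors: -1.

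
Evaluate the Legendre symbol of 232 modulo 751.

Factor out 2: 232 = 2^3·29. Since 751 ≡ 7 (mod 8), (2/751) = +1, and (2/751)^3 = +1. Now have (29/751).
29 ≡ 1 (mod 4), so quadratic reciprocity gives (29/751) = (751/29). Reduce: 751 ≡ 26 (mod 29). Now have (26/29).
Factor out 2: 26 = 2·13. Since 29 ≡ 5 (mod 8), (2/29) = -1. Now have -(13/29).
13 ≡ 1 (mod 4), so quadratic reciprocity gives (13/29) = (29/13). Reduce: 29 ≡ 3 (mod 13). Now have -(3/13).
13 ≡ 1 (mod 4), so quadratic reciprocity gives (3/13) = (13/3). Reduce: 13 ≡ 1 (mod 3). Now have -(1/3).
(1/3) = 1. Collecting the sign factors: -1.

-1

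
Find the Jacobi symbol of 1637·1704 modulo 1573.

1

By multiplicativity, (1637·1704/1573) = (1637/1573)·(1704/1573).
First factor (1637/1573):
Reduce the numerator: 1637 ≡ 64 (mod 1573), so (1637/1573) = (64/1573).
Factor out 2: 64 = 2^6. Since 1573 ≡ 5 (mod 8), (2/1573) = -1, and (2/1573)^6 = +1. Now have (1/1573).
(1/1573) = 1. Collecting the sign factors: 1.
Second factor (1704/1573):
Reduce the numerator: 1704 ≡ 131 (mod 1573), so (1704/1573) = (131/1573).
1573 ≡ 1 (mod 4), so quadratic reciprocity gives (131/1573) = (1573/131). Reduce: 1573 ≡ 1 (mod 131). Now have (1/131).
(1/131) = 1. Collecting the sign factors: 1.
Product: (1)·(1) = 1.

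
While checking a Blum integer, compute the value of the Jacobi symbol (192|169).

Reduce the numerator: 192 ≡ 23 (mod 169), so (192|169) = (23|169).
169 ≡ 1 (mod 4), so quadratic reciprocity gives (23|169) = (169|23). Reduce: 169 ≡ 8 (mod 23). Now have (8|23).
Factor out 2: 8 = 2^3. Since 23 ≡ 7 (mod 8), (2|23) = +1, and (2|23)^3 = +1. Now have (1|23).
(1|23) = 1. Collecting the sign factors: 1.

1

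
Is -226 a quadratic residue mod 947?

Pull out -1: (-226/947) = (-1/947)·(226/947). Since 947 ≡ 3 (mod 4), (-1/947) = -1. Now have -(226/947).
Factor out 2: 226 = 2·113. Since 947 ≡ 3 (mod 8), (2/947) = -1. Now have (113/947).
113 ≡ 1 (mod 4), so quadratic reciprocity gives (113/947) = (947/113). Reduce: 947 ≡ 43 (mod 113). Now have (43/113).
113 ≡ 1 (mod 4), so quadratic reciprocity gives (43/113) = (113/43). Reduce: 113 ≡ 27 (mod 43). Now have (27/43).
Both 27 ≡ 3 and 43 ≡ 3 (mod 4), so reciprocity gives (27/43) = -(43/27). Reduce: 43 ≡ 16 (mod 27). Now have -(16/27).
Factor out 2: 16 = 2^4. Since 27 ≡ 3 (mod 8), (2/27) = -1, and (2/27)^4 = +1. Now have -(1/27).
(1/27) = 1. Collecting the sign factors: -1.
The Legendre symbol is -1, so x^2 ≡ -226 (mod 947) has no solution.

no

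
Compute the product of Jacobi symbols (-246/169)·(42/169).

1

By multiplicativity, (-246·42/169) = (-246/169)·(42/169).
First factor (-246/169):
Reduce the numerator: -246 ≡ 92 (mod 169), so (-246/169) = (92/169).
Factor out 2: 92 = 2^2·23. Since 169 ≡ 1 (mod 8), (2/169) = +1, and (2/169)^2 = +1. Now have (23/169).
169 ≡ 1 (mod 4), so quadratic reciprocity gives (23/169) = (169/23). Reduce: 169 ≡ 8 (mod 23). Now have (8/23).
Factor out 2: 8 = 2^3. Since 23 ≡ 7 (mod 8), (2/23) = +1, and (2/23)^3 = +1. Now have (1/23).
(1/23) = 1. Collecting the sign factors: 1.
Second factor (42/169):
Factor out 2: 42 = 2·21. Since 169 ≡ 1 (mod 8), (2/169) = +1. Now have (21/169).
21 ≡ 1 (mod 4), so quadratic reciprocity gives (21/169) = (169/21). Reduce: 169 ≡ 1 (mod 21). Now have (1/21).
(1/21) = 1. Collecting the sign factors: 1.
Product: (1)·(1) = 1.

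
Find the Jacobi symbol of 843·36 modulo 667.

1

By multiplicativity, (843·36/667) = (843/667)·(36/667).
First factor (843/667):
Reduce the numerator: 843 ≡ 176 (mod 667), so (843/667) = (176/667).
Factor out 2: 176 = 2^4·11. Since 667 ≡ 3 (mod 8), (2/667) = -1, and (2/667)^4 = +1. Now have (11/667).
Both 11 ≡ 3 and 667 ≡ 3 (mod 4), so reciprocity gives (11/667) = -(667/11). Reduce: 667 ≡ 7 (mod 11). Now have -(7/11).
Both 7 ≡ 3 and 11 ≡ 3 (mod 4), so reciprocity gives (7/11) = -(11/7). Reduce: 11 ≡ 4 (mod 7). Now have (4/7).
Factor out 2: 4 = 2^2. Since 7 ≡ 7 (mod 8), (2/7) = +1, and (2/7)^2 = +1. Now have (1/7).
(1/7) = 1. Collecting the sign factors: 1.
Second factor (36/667):
Factor out 2: 36 = 2^2·9. Since 667 ≡ 3 (mod 8), (2/667) = -1, and (2/667)^2 = +1. Now have (9/667).
9 ≡ 1 (mod 4), so quadratic reciprocity gives (9/667) = (667/9). Reduce: 667 ≡ 1 (mod 9). Now have (1/9).
(1/9) = 1. Collecting the sign factors: 1.
Product: (1)·(1) = 1.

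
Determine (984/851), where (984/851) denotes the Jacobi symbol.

-1

(984/851)
  = (133/851)    [984 ≡ 133 mod 851]
  = (851/133)    [QR: 133 ≡ 1 mod 4, sign kept]
  = (53/133)    [851 ≡ 53 mod 133]
  = (133/53)    [QR: 53 ≡ 1 mod 4, sign kept]
  = (27/53)    [133 ≡ 27 mod 53]
  = (53/27)    [QR: 53 ≡ 1 mod 4, sign kept]
  = (26/27)    [53 ≡ 26 mod 27]
  = -(13/27)    [27 ≡ 3 mod 8 ⇒ (2/27) = -1]
  = -(27/13)    [QR: 13 ≡ 1 mod 4, sign kept]
  = -(1/13)    [27 ≡ 1 mod 13]
  = -1    [(1/13) = 1]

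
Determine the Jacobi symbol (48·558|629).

1

By multiplicativity, (48·558|629) = (48|629)·(558|629).
First factor (48|629):
(48|629)
  = (3|629)    [629 ≡ 5 mod 8 ⇒ (2|629)^4 = +1]
  = (629|3)    [QR: 629 ≡ 1 mod 4, sign kept]
  = (2|3)    [629 ≡ 2 mod 3]
  = -(1|3)    [3 ≡ 3 mod 8 ⇒ (2|3) = -1]
  = -1    [(1|3) = 1]
Second factor (558|629):
(558|629)
  = -(279|629)    [629 ≡ 5 mod 8 ⇒ (2|629) = -1]
  = -(629|279)    [QR: 629 ≡ 1 mod 4, sign kept]
  = -(71|279)    [629 ≡ 71 mod 279]
  = (279|71)    [QR: both ≡ 3 mod 4, sign flips]
  = (66|71)    [279 ≡ 66 mod 71]
  = (33|71)    [71 ≡ 7 mod 8 ⇒ (2|71) = +1]
  = (71|33)    [QR: 33 ≡ 1 mod 4, sign kept]
  = (5|33)    [71 ≡ 5 mod 33]
  = (33|5)    [QR: 5 ≡ 1 mod 4, sign kept]
  = (3|5)    [33 ≡ 3 mod 5]
  = (5|3)    [QR: 5 ≡ 1 mod 4, sign kept]
  = (2|3)    [5 ≡ 2 mod 3]
  = -(1|3)    [3 ≡ 3 mod 8 ⇒ (2|3) = -1]
  = -1    [(1|3) = 1]
Product: (-1)·(-1) = 1.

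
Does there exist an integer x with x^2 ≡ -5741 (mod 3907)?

yes

Reduce the numerator: -5741 ≡ 2073 (mod 3907), so (-5741/3907) = (2073/3907).
2073 ≡ 1 (mod 4), so quadratic reciprocity gives (2073/3907) = (3907/2073). Reduce: 3907 ≡ 1834 (mod 2073). Now have (1834/2073).
Factor out 2: 1834 = 2·917. Since 2073 ≡ 1 (mod 8), (2/2073) = +1. Now have (917/2073).
917 ≡ 1 (mod 4), so quadratic reciprocity gives (917/2073) = (2073/917). Reduce: 2073 ≡ 239 (mod 917). Now have (239/917).
917 ≡ 1 (mod 4), so quadratic reciprocity gives (239/917) = (917/239). Reduce: 917 ≡ 200 (mod 239). Now have (200/239).
Factor out 2: 200 = 2^3·25. Since 239 ≡ 7 (mod 8), (2/239) = +1, and (2/239)^3 = +1. Now have (25/239).
25 ≡ 1 (mod 4), so quadratic reciprocity gives (25/239) = (239/25). Reduce: 239 ≡ 14 (mod 25). Now have (14/25).
Factor out 2: 14 = 2·7. Since 25 ≡ 1 (mod 8), (2/25) = +1. Now have (7/25).
25 ≡ 1 (mod 4), so quadratic reciprocity gives (7/25) = (25/7). Reduce: 25 ≡ 4 (mod 7). Now have (4/7).
Factor out 2: 4 = 2^2. Since 7 ≡ 7 (mod 8), (2/7) = +1, and (2/7)^2 = +1. Now have (1/7).
(1/7) = 1. Collecting the sign factors: 1.
(-5741/3907) = 1, and 3907 is prime, so -5741 is a quadratic residue mod 3907.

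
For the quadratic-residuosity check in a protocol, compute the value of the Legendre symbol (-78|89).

1

Reduce the numerator: -78 ≡ 11 (mod 89), so (-78|89) = (11|89).
89 ≡ 1 (mod 4), so quadratic reciprocity gives (11|89) = (89|11). Reduce: 89 ≡ 1 (mod 11). Now have (1|11).
(1|11) = 1. Collecting the sign factors: 1.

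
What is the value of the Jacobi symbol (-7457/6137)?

-1

Pull out -1: (-7457/6137) = (-1/6137)·(7457/6137). Since 6137 ≡ 1 (mod 4), (-1/6137) = +1. Now have (7457/6137).
Reduce the numerator: 7457 ≡ 1320 (mod 6137), so (7457/6137) = (1320/6137).
Factor out 2: 1320 = 2^3·165. Since 6137 ≡ 1 (mod 8), (2/6137) = +1, and (2/6137)^3 = +1. Now have (165/6137).
165 ≡ 1 (mod 4), so quadratic reciprocity gives (165/6137) = (6137/165). Reduce: 6137 ≡ 32 (mod 165). Now have (32/165).
Factor out 2: 32 = 2^5. Since 165 ≡ 5 (mod 8), (2/165) = -1, and (2/165)^5 = -1. Now have -(1/165).
(1/165) = 1. Collecting the sign factors: -1.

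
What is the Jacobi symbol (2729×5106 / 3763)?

By multiplicativity, (2729·5106 / 3763) = (2729 / 3763)·(5106 / 3763).
First factor (2729 / 3763):
2729 ≡ 1 (mod 4), so quadratic reciprocity gives (2729 / 3763) = (3763 / 2729). Reduce: 3763 ≡ 1034 (mod 2729). Now have (1034 / 2729).
Factor out 2: 1034 = 2·517. Since 2729 ≡ 1 (mod 8), (2 / 2729) = +1. Now have (517 / 2729).
517 ≡ 1 (mod 4), so quadratic reciprocity gives (517 / 2729) = (2729 / 517). Reduce: 2729 ≡ 144 (mod 517). Now have (144 / 517).
Factor out 2: 144 = 2^4·9. Since 517 ≡ 5 (mod 8), (2 / 517) = -1, and (2 / 517)^4 = +1. Now have (9 / 517).
9 ≡ 1 (mod 4), so quadratic reciprocity gives (9 / 517) = (517 / 9). Reduce: 517 ≡ 4 (mod 9). Now have (4 / 9).
Factor out 2: 4 = 2^2. Since 9 ≡ 1 (mod 8), (2 / 9) = +1, and (2 / 9)^2 = +1. Now have (1 / 9).
(1 / 9) = 1. Collecting the sign factors: 1.
Second factor (5106 / 3763):
Reduce the numerator: 5106 ≡ 1343 (mod 3763), so (5106 / 3763) = (1343 / 3763).
Both 1343 ≡ 3 and 3763 ≡ 3 (mod 4), so reciprocity gives (1343 / 3763) = -(3763 / 1343). Reduce: 3763 ≡ 1077 (mod 1343). Now have -(1077 / 1343).
1077 ≡ 1 (mod 4), so quadratic reciprocity gives (1077 / 1343) = (1343 / 1077). Reduce: 1343 ≡ 266 (mod 1077). Now have -(266 / 1077).
Factor out 2: 266 = 2·133. Since 1077 ≡ 5 (mod 8), (2 / 1077) = -1. Now have (133 / 1077).
133 ≡ 1 (mod 4), so quadratic reciprocity gives (133 / 1077) = (1077 / 133). Reduce: 1077 ≡ 13 (mod 133). Now have (13 / 133).
13 ≡ 1 (mod 4), so quadratic reciprocity gives (13 / 133) = (133 / 13). Reduce: 133 ≡ 3 (mod 13). Now have (3 / 13).
13 ≡ 1 (mod 4), so quadratic reciprocity gives (3 / 13) = (13 / 3). Reduce: 13 ≡ 1 (mod 3). Now have (1 / 3).
(1 / 3) = 1. Collecting the sign factors: 1.
Product: (1)·(1) = 1.

1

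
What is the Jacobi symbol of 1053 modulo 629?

-1

Reduce the numerator: 1053 ≡ 424 (mod 629), so (1053|629) = (424|629).
Factor out 2: 424 = 2^3·53. Since 629 ≡ 5 (mod 8), (2|629) = -1, and (2|629)^3 = -1. Now have -(53|629).
53 ≡ 1 (mod 4), so quadratic reciprocity gives (53|629) = (629|53). Reduce: 629 ≡ 46 (mod 53). Now have -(46|53).
Factor out 2: 46 = 2·23. Since 53 ≡ 5 (mod 8), (2|53) = -1. Now have (23|53).
53 ≡ 1 (mod 4), so quadratic reciprocity gives (23|53) = (53|23). Reduce: 53 ≡ 7 (mod 23). Now have (7|23).
Both 7 ≡ 3 and 23 ≡ 3 (mod 4), so reciprocity gives (7|23) = -(23|7). Reduce: 23 ≡ 2 (mod 7). Now have -(2|7).
Factor out 2: 2 = 2. Since 7 ≡ 7 (mod 8), (2|7) = +1. Now have -(1|7).
(1|7) = 1. Collecting the sign factors: -1.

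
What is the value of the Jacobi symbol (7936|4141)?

1

(7936|4141)
  = (3795|4141)    [7936 ≡ 3795 mod 4141]
  = (4141|3795)    [QR: 4141 ≡ 1 mod 4, sign kept]
  = (346|3795)    [4141 ≡ 346 mod 3795]
  = -(173|3795)    [3795 ≡ 3 mod 8 ⇒ (2|3795) = -1]
  = -(3795|173)    [QR: 173 ≡ 1 mod 4, sign kept]
  = -(162|173)    [3795 ≡ 162 mod 173]
  = (81|173)    [173 ≡ 5 mod 8 ⇒ (2|173) = -1]
  = (173|81)    [QR: 81 ≡ 1 mod 4, sign kept]
  = (11|81)    [173 ≡ 11 mod 81]
  = (81|11)    [QR: 81 ≡ 1 mod 4, sign kept]
  = (4|11)    [81 ≡ 4 mod 11]
  = (1|11)    [11 ≡ 3 mod 8 ⇒ (2|11)^2 = +1]
  = 1    [(1|11) = 1]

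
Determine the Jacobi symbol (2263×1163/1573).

By multiplicativity, (2263·1163/1573) = (2263/1573)·(1163/1573).
First factor (2263/1573):
(2263/1573)
  = (690/1573)    [2263 ≡ 690 mod 1573]
  = -(345/1573)    [1573 ≡ 5 mod 8 ⇒ (2/1573) = -1]
  = -(1573/345)    [QR: 345 ≡ 1 mod 4, sign kept]
  = -(193/345)    [1573 ≡ 193 mod 345]
  = -(345/193)    [QR: 193 ≡ 1 mod 4, sign kept]
  = -(152/193)    [345 ≡ 152 mod 193]
  = -(19/193)    [193 ≡ 1 mod 8 ⇒ (2/193)^3 = +1]
  = -(193/19)    [QR: 193 ≡ 1 mod 4, sign kept]
  = -(3/19)    [193 ≡ 3 mod 19]
  = (19/3)    [QR: both ≡ 3 mod 4, sign flips]
  = (1/3)    [19 ≡ 1 mod 3]
  = 1    [(1/3) = 1]
Second factor (1163/1573):
(1163/1573)
  = (1573/1163)    [QR: 1573 ≡ 1 mod 4, sign kept]
  = (410/1163)    [1573 ≡ 410 mod 1163]
  = -(205/1163)    [1163 ≡ 3 mod 8 ⇒ (2/1163) = -1]
  = -(1163/205)    [QR: 205 ≡ 1 mod 4, sign kept]
  = -(138/205)    [1163 ≡ 138 mod 205]
  = (69/205)    [205 ≡ 5 mod 8 ⇒ (2/205) = -1]
  = (205/69)    [QR: 69 ≡ 1 mod 4, sign kept]
  = (67/69)    [205 ≡ 67 mod 69]
  = (69/67)    [QR: 69 ≡ 1 mod 4, sign kept]
  = (2/67)    [69 ≡ 2 mod 67]
  = -(1/67)    [67 ≡ 3 mod 8 ⇒ (2/67) = -1]
  = -1    [(1/67) = 1]
Product: (1)·(-1) = -1.

-1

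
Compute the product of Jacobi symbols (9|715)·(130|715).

0

By multiplicativity, (9·130|715) = (9|715)·(130|715).
First factor (9|715):
9 ≡ 1 (mod 4), so quadratic reciprocity gives (9|715) = (715|9). Reduce: 715 ≡ 4 (mod 9). Now have (4|9).
Factor out 2: 4 = 2^2. Since 9 ≡ 1 (mod 8), (2|9) = +1, and (2|9)^2 = +1. Now have (1|9).
(1|9) = 1. Collecting the sign factors: 1.
Second factor (130|715):
Factor out 2: 130 = 2·65. Since 715 ≡ 3 (mod 8), (2|715) = -1. Now have -(65|715).
65 ≡ 1 (mod 4), so quadratic reciprocity gives (65|715) = (715|65). Reduce: 715 ≡ 0 (mod 65). Now have -(0|65).
The numerator is now 0 with denominator 65 > 1: the symbol is 0.
Product: (1)·(0) = 0.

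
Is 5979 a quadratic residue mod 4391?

(5979/4391)
  = (1588/4391)    [5979 ≡ 1588 mod 4391]
  = (397/4391)    [4391 ≡ 7 mod 8 ⇒ (2/4391)^2 = +1]
  = (4391/397)    [QR: 397 ≡ 1 mod 4, sign kept]
  = (24/397)    [4391 ≡ 24 mod 397]
  = -(3/397)    [397 ≡ 5 mod 8 ⇒ (2/397)^3 = -1]
  = -(397/3)    [QR: 397 ≡ 1 mod 4, sign kept]
  = -(1/3)    [397 ≡ 1 mod 3]
  = -1    [(1/3) = 1]
The Legendre symbol is -1, so x^2 ≡ 5979 (mod 4391) has no solution.

no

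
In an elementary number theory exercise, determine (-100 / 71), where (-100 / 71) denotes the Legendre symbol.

-1

(-100 / 71)
  = -(100 / 71)    [71 ≡ 3 mod 4 ⇒ (-1 / 71) = -1]
  = -(29 / 71)    [100 ≡ 29 mod 71]
  = -(71 / 29)    [QR: 29 ≡ 1 mod 4, sign kept]
  = -(13 / 29)    [71 ≡ 13 mod 29]
  = -(29 / 13)    [QR: 13 ≡ 1 mod 4, sign kept]
  = -(3 / 13)    [29 ≡ 3 mod 13]
  = -(13 / 3)    [QR: 13 ≡ 1 mod 4, sign kept]
  = -(1 / 3)    [13 ≡ 1 mod 3]
  = -1    [(1 / 3) = 1]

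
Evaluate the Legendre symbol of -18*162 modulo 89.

By multiplicativity, (-18·162 / 89) = (-18 / 89)·(162 / 89).
First factor (-18 / 89):
(-18 / 89)
  = (18 / 89)    [89 ≡ 1 mod 4 ⇒ (-1 / 89) = +1]
  = (9 / 89)    [89 ≡ 1 mod 8 ⇒ (2 / 89) = +1]
  = (89 / 9)    [QR: 9 ≡ 1 mod 4, sign kept]
  = (8 / 9)    [89 ≡ 8 mod 9]
  = (1 / 9)    [9 ≡ 1 mod 8 ⇒ (2 / 9)^3 = +1]
  = 1    [(1 / 9) = 1]
Second factor (162 / 89):
(162 / 89)
  = (73 / 89)    [162 ≡ 73 mod 89]
  = (89 / 73)    [QR: 73 ≡ 1 mod 4, sign kept]
  = (16 / 73)    [89 ≡ 16 mod 73]
  = (1 / 73)    [73 ≡ 1 mod 8 ⇒ (2 / 73)^4 = +1]
  = 1    [(1 / 73) = 1]
Product: (1)·(1) = 1.

1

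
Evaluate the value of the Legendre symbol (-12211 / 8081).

Reduce the numerator: -12211 ≡ 3951 (mod 8081), so (-12211 / 8081) = (3951 / 8081).
8081 ≡ 1 (mod 4), so quadratic reciprocity gives (3951 / 8081) = (8081 / 3951). Reduce: 8081 ≡ 179 (mod 3951). Now have (179 / 3951).
Both 179 ≡ 3 and 3951 ≡ 3 (mod 4), so reciprocity gives (179 / 3951) = -(3951 / 179). Reduce: 3951 ≡ 13 (mod 179). Now have -(13 / 179).
13 ≡ 1 (mod 4), so quadratic reciprocity gives (13 / 179) = (179 / 13). Reduce: 179 ≡ 10 (mod 13). Now have -(10 / 13).
Factor out 2: 10 = 2·5. Since 13 ≡ 5 (mod 8), (2 / 13) = -1. Now have (5 / 13).
5 ≡ 1 (mod 4), so quadratic reciprocity gives (5 / 13) = (13 / 5). Reduce: 13 ≡ 3 (mod 5). Now have (3 / 5).
5 ≡ 1 (mod 4), so quadratic reciprocity gives (3 / 5) = (5 / 3). Reduce: 5 ≡ 2 (mod 3). Now have (2 / 3).
Factor out 2: 2 = 2. Since 3 ≡ 3 (mod 8), (2 / 3) = -1. Now have -(1 / 3).
(1 / 3) = 1. Collecting the sign factors: -1.

-1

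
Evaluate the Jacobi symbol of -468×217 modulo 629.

By multiplicativity, (-468·217|629) = (-468|629)·(217|629).
First factor (-468|629):
(-468|629)
  = (161|629)    [-468 ≡ 161 mod 629]
  = (629|161)    [QR: 161 ≡ 1 mod 4, sign kept]
  = (146|161)    [629 ≡ 146 mod 161]
  = (73|161)    [161 ≡ 1 mod 8 ⇒ (2|161) = +1]
  = (161|73)    [QR: 73 ≡ 1 mod 4, sign kept]
  = (15|73)    [161 ≡ 15 mod 73]
  = (73|15)    [QR: 73 ≡ 1 mod 4, sign kept]
  = (13|15)    [73 ≡ 13 mod 15]
  = (15|13)    [QR: 13 ≡ 1 mod 4, sign kept]
  = (2|13)    [15 ≡ 2 mod 13]
  = -(1|13)    [13 ≡ 5 mod 8 ⇒ (2|13) = -1]
  = -1    [(1|13) = 1]
Second factor (217|629):
(217|629)
  = (629|217)    [QR: 217 ≡ 1 mod 4, sign kept]
  = (195|217)    [629 ≡ 195 mod 217]
  = (217|195)    [QR: 217 ≡ 1 mod 4, sign kept]
  = (22|195)    [217 ≡ 22 mod 195]
  = -(11|195)    [195 ≡ 3 mod 8 ⇒ (2|195) = -1]
  = (195|11)    [QR: both ≡ 3 mod 4, sign flips]
  = (8|11)    [195 ≡ 8 mod 11]
  = -(1|11)    [11 ≡ 3 mod 8 ⇒ (2|11)^3 = -1]
  = -1    [(1|11) = 1]
Product: (-1)·(-1) = 1.

1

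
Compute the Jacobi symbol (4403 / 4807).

1

(4403 / 4807)
  = -(4807 / 4403)    [QR: both ≡ 3 mod 4, sign flips]
  = -(404 / 4403)    [4807 ≡ 404 mod 4403]
  = -(101 / 4403)    [4403 ≡ 3 mod 8 ⇒ (2 / 4403)^2 = +1]
  = -(4403 / 101)    [QR: 101 ≡ 1 mod 4, sign kept]
  = -(60 / 101)    [4403 ≡ 60 mod 101]
  = -(15 / 101)    [101 ≡ 5 mod 8 ⇒ (2 / 101)^2 = +1]
  = -(101 / 15)    [QR: 101 ≡ 1 mod 4, sign kept]
  = -(11 / 15)    [101 ≡ 11 mod 15]
  = (15 / 11)    [QR: both ≡ 3 mod 4, sign flips]
  = (4 / 11)    [15 ≡ 4 mod 11]
  = (1 / 11)    [11 ≡ 3 mod 8 ⇒ (2 / 11)^2 = +1]
  = 1    [(1 / 11) = 1]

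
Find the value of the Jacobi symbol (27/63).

0

(27/63)
  = -(63/27)    [QR: both ≡ 3 mod 4, sign flips]
  = -(9/27)    [63 ≡ 9 mod 27]
  = -(27/9)    [QR: 9 ≡ 1 mod 4, sign kept]
  = -(0/9)    [27 ≡ 0 mod 9]
  = 0    [numerator 0, gcd > 1]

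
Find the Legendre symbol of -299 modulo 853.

-1

(-299|853)
  = (299|853)    [853 ≡ 1 mod 4 ⇒ (-1|853) = +1]
  = (853|299)    [QR: 853 ≡ 1 mod 4, sign kept]
  = (255|299)    [853 ≡ 255 mod 299]
  = -(299|255)    [QR: both ≡ 3 mod 4, sign flips]
  = -(44|255)    [299 ≡ 44 mod 255]
  = -(11|255)    [255 ≡ 7 mod 8 ⇒ (2|255)^2 = +1]
  = (255|11)    [QR: both ≡ 3 mod 4, sign flips]
  = (2|11)    [255 ≡ 2 mod 11]
  = -(1|11)    [11 ≡ 3 mod 8 ⇒ (2|11) = -1]
  = -1    [(1|11) = 1]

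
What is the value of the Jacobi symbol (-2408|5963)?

(-2408|5963)
  = (3555|5963)    [-2408 ≡ 3555 mod 5963]
  = -(5963|3555)    [QR: both ≡ 3 mod 4, sign flips]
  = -(2408|3555)    [5963 ≡ 2408 mod 3555]
  = (301|3555)    [3555 ≡ 3 mod 8 ⇒ (2|3555)^3 = -1]
  = (3555|301)    [QR: 301 ≡ 1 mod 4, sign kept]
  = (244|301)    [3555 ≡ 244 mod 301]
  = (61|301)    [301 ≡ 5 mod 8 ⇒ (2|301)^2 = +1]
  = (301|61)    [QR: 61 ≡ 1 mod 4, sign kept]
  = (57|61)    [301 ≡ 57 mod 61]
  = (61|57)    [QR: 57 ≡ 1 mod 4, sign kept]
  = (4|57)    [61 ≡ 4 mod 57]
  = (1|57)    [57 ≡ 1 mod 8 ⇒ (2|57)^2 = +1]
  = 1    [(1|57) = 1]

1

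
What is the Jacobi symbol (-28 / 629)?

(-28 / 629)
  = (28 / 629)    [629 ≡ 1 mod 4 ⇒ (-1 / 629) = +1]
  = (7 / 629)    [629 ≡ 5 mod 8 ⇒ (2 / 629)^2 = +1]
  = (629 / 7)    [QR: 629 ≡ 1 mod 4, sign kept]
  = (6 / 7)    [629 ≡ 6 mod 7]
  = (3 / 7)    [7 ≡ 7 mod 8 ⇒ (2 / 7) = +1]
  = -(7 / 3)    [QR: both ≡ 3 mod 4, sign flips]
  = -(1 / 3)    [7 ≡ 1 mod 3]
  = -1    [(1 / 3) = 1]

-1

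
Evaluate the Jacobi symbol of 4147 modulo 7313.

-1

7313 ≡ 1 (mod 4), so quadratic reciprocity gives (4147/7313) = (7313/4147). Reduce: 7313 ≡ 3166 (mod 4147). Now have (3166/4147).
Factor out 2: 3166 = 2·1583. Since 4147 ≡ 3 (mod 8), (2/4147) = -1. Now have -(1583/4147).
Both 1583 ≡ 3 and 4147 ≡ 3 (mod 4), so reciprocity gives (1583/4147) = -(4147/1583). Reduce: 4147 ≡ 981 (mod 1583). Now have (981/1583).
981 ≡ 1 (mod 4), so quadratic reciprocity gives (981/1583) = (1583/981). Reduce: 1583 ≡ 602 (mod 981). Now have (602/981).
Factor out 2: 602 = 2·301. Since 981 ≡ 5 (mod 8), (2/981) = -1. Now have -(301/981).
301 ≡ 1 (mod 4), so quadratic reciprocity gives (301/981) = (981/301). Reduce: 981 ≡ 78 (mod 301). Now have -(78/301).
Factor out 2: 78 = 2·39. Since 301 ≡ 5 (mod 8), (2/301) = -1. Now have (39/301).
301 ≡ 1 (mod 4), so quadratic reciprocity gives (39/301) = (301/39). Reduce: 301 ≡ 28 (mod 39). Now have (28/39).
Factor out 2: 28 = 2^2·7. Since 39 ≡ 7 (mod 8), (2/39) = +1, and (2/39)^2 = +1. Now have (7/39).
Both 7 ≡ 3 and 39 ≡ 3 (mod 4), so reciprocity gives (7/39) = -(39/7). Reduce: 39 ≡ 4 (mod 7). Now have -(4/7).
Factor out 2: 4 = 2^2. Since 7 ≡ 7 (mod 8), (2/7) = +1, and (2/7)^2 = +1. Now have -(1/7).
(1/7) = 1. Collecting the sign factors: -1.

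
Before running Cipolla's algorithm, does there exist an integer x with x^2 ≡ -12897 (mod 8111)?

(-12897/8111)
  = -(12897/8111)    [8111 ≡ 3 mod 4 ⇒ (-1/8111) = -1]
  = -(4786/8111)    [12897 ≡ 4786 mod 8111]
  = -(2393/8111)    [8111 ≡ 7 mod 8 ⇒ (2/8111) = +1]
  = -(8111/2393)    [QR: 2393 ≡ 1 mod 4, sign kept]
  = -(932/2393)    [8111 ≡ 932 mod 2393]
  = -(233/2393)    [2393 ≡ 1 mod 8 ⇒ (2/2393)^2 = +1]
  = -(2393/233)    [QR: 233 ≡ 1 mod 4, sign kept]
  = -(63/233)    [2393 ≡ 63 mod 233]
  = -(233/63)    [QR: 233 ≡ 1 mod 4, sign kept]
  = -(44/63)    [233 ≡ 44 mod 63]
  = -(11/63)    [63 ≡ 7 mod 8 ⇒ (2/63)^2 = +1]
  = (63/11)    [QR: both ≡ 3 mod 4, sign flips]
  = (8/11)    [63 ≡ 8 mod 11]
  = -(1/11)    [11 ≡ 3 mod 8 ⇒ (2/11)^3 = -1]
  = -1    [(1/11) = 1]
(-12897/8111) = -1, and 8111 is prime, so -12897 is not a quadratic residue mod 8111.

no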